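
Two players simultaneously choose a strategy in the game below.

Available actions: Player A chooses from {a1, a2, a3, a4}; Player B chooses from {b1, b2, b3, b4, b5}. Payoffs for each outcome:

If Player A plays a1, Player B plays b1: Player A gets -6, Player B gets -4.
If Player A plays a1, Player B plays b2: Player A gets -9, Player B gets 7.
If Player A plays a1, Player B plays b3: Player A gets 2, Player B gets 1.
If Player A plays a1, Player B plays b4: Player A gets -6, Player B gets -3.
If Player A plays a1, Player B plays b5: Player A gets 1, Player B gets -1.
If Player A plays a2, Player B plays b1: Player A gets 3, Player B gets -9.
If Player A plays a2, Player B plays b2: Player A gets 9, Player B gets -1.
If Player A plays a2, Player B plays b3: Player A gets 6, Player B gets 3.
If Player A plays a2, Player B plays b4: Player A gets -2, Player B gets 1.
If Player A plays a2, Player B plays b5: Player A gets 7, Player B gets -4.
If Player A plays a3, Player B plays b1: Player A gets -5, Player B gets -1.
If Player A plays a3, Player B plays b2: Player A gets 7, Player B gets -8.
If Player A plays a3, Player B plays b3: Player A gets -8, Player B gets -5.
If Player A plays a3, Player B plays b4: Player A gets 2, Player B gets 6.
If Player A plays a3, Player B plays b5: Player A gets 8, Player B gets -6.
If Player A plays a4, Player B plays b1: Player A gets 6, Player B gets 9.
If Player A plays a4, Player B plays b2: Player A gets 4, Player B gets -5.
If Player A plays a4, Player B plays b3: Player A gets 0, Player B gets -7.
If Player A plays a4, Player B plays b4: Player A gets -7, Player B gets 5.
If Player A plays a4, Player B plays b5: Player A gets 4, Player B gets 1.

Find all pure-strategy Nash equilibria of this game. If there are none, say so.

Pure-strategy Nash equilibria: (a2, b3), (a3, b4), (a4, b1)

Player A against b1: payoffs -6, 3, -5, 6 → best response a4.
Player A against b2: payoffs -9, 9, 7, 4 → best response a2.
Player A against b3: payoffs 2, 6, -8, 0 → best response a2.
Player A against b4: payoffs -6, -2, 2, -7 → best response a3.
Player A against b5: payoffs 1, 7, 8, 4 → best response a3.
Player B against a1: payoffs -4, 7, 1, -3, -1 → best response b2.
Player B against a2: payoffs -9, -1, 3, 1, -4 → best response b3.
Player B against a3: payoffs -1, -8, -5, 6, -6 → best response b4.
Player B against a4: payoffs 9, -5, -7, 5, 1 → best response b1.
Mutual best responses: (a2, b3); (a3, b4); (a4, b1).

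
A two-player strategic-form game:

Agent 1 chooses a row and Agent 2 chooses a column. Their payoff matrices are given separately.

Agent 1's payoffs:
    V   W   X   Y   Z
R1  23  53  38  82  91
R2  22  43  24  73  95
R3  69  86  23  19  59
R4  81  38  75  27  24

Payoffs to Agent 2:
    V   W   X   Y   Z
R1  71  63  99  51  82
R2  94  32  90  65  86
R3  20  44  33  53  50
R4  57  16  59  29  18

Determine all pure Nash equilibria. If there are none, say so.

The unique pure-strategy Nash equilibrium is (R4, X).

(R1, V): Agent 1 can switch to R3 (23 → 69). Not NE.
(R1, W): Agent 1 can switch to R3 (53 → 86). Not NE.
(R1, X): Agent 1 can switch to R4 (38 → 75). Not NE.
(R1, Y): Agent 2 can switch to V (51 → 71). Not NE.
(R1, Z): Agent 1 can switch to R2 (91 → 95). Not NE.
(R2, V): Agent 1 can switch to R1 (22 → 23). Not NE.
(R2, W): Agent 1 can switch to R1 (43 → 53). Not NE.
(R2, X): Agent 1 can switch to R1 (24 → 38). Not NE.
(R4, X): Agent 1 gets 75, best alternative 38; Agent 2 gets 59, best alternative 57. No profitable deviation — NE.
(The remaining 11 profiles each have a profitable deviation by the same check.)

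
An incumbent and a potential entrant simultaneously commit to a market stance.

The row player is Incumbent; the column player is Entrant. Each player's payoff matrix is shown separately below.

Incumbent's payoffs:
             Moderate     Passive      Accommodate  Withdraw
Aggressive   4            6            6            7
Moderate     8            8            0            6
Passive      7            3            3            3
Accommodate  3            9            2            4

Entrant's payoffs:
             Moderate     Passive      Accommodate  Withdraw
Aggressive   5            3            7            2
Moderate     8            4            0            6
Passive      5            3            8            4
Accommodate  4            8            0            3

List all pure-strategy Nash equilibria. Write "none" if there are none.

Pure-strategy Nash equilibria: (Aggressive, Accommodate); (Moderate, Moderate); (Accommodate, Passive)

Incumbent against Moderate: payoffs 4, 8, 7, 3 → best response Moderate.
Incumbent against Passive: payoffs 6, 8, 3, 9 → best response Accommodate.
Incumbent against Accommodate: payoffs 6, 0, 3, 2 → best response Aggressive.
Incumbent against Withdraw: payoffs 7, 6, 3, 4 → best response Aggressive.
Entrant against Aggressive: payoffs 5, 3, 7, 2 → best response Accommodate.
Entrant against Moderate: payoffs 8, 4, 0, 6 → best response Moderate.
Entrant against Passive: payoffs 5, 3, 8, 4 → best response Accommodate.
Entrant against Accommodate: payoffs 4, 8, 0, 3 → best response Passive.
Mutual best responses: (Aggressive, Accommodate); (Moderate, Moderate); (Accommodate, Passive).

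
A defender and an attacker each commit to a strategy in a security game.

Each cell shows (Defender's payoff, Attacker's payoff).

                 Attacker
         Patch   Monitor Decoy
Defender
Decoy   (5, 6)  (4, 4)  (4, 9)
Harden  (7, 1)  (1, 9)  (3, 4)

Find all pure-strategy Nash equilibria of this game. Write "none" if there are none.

The unique pure-strategy Nash equilibrium is (Decoy, Decoy).

(Decoy, Patch): Defender can switch to Harden (5 → 7). Not NE.
(Decoy, Monitor): Attacker can switch to Patch (4 → 6). Not NE.
(Decoy, Decoy): Defender gets 4, best alternative 3; Attacker gets 9, best alternative 6. No profitable deviation — NE.
(Harden, Patch): Attacker can switch to Monitor (1 → 9). Not NE.
(Harden, Monitor): Defender can switch to Decoy (1 → 4). Not NE.
(Harden, Decoy): Defender can switch to Decoy (3 → 4). Not NE.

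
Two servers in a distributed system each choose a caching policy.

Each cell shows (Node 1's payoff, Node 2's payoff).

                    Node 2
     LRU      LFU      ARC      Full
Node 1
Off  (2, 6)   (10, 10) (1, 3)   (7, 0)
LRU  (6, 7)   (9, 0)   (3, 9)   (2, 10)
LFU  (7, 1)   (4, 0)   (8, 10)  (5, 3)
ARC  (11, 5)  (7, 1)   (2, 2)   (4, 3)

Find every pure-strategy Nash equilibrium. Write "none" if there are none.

Mark each player's best response to every combination of opponents' strategies; a profile where every player is best-responding is a pure Nash equilibrium.
Node 1 against LRU: payoffs 2, 6, 7, 11 → best response ARC.
Node 1 against LFU: payoffs 10, 9, 4, 7 → best response Off.
Node 1 against ARC: payoffs 1, 3, 8, 2 → best response LFU.
Node 1 against Full: payoffs 7, 2, 5, 4 → best response Off.
Node 2 against Off: payoffs 6, 10, 3, 0 → best response LFU.
Node 2 against LRU: payoffs 7, 0, 9, 10 → best response Full.
Node 2 against LFU: payoffs 1, 0, 10, 3 → best response ARC.
Node 2 against ARC: payoffs 5, 1, 2, 3 → best response LRU.
Mutual best responses: (Off, LFU); (LFU, ARC); (ARC, LRU).

Pure-strategy Nash equilibria: (Off, LFU); (LFU, ARC); (ARC, LRU)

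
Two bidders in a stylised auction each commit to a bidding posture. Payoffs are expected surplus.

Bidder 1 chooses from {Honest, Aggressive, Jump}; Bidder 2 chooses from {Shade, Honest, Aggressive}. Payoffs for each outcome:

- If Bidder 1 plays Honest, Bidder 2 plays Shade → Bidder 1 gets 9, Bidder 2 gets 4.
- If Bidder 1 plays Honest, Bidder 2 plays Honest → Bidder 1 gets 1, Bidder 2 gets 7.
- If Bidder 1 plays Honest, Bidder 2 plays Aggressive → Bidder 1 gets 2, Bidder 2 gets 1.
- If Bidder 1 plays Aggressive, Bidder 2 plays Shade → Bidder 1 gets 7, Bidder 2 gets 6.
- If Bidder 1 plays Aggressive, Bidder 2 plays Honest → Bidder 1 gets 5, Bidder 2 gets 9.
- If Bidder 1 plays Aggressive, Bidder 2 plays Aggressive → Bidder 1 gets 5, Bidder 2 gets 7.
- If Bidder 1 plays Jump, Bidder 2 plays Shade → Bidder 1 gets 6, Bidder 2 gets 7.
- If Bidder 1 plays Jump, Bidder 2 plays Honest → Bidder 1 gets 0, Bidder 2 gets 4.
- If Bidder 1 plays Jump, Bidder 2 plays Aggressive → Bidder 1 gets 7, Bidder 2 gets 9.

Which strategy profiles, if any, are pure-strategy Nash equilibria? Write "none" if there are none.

Bidder 1 against Shade: payoffs 9, 7, 6 → best response Honest.
Bidder 1 against Honest: payoffs 1, 5, 0 → best response Aggressive.
Bidder 1 against Aggressive: payoffs 2, 5, 7 → best response Jump.
Bidder 2 against Honest: payoffs 4, 7, 1 → best response Honest.
Bidder 2 against Aggressive: payoffs 6, 9, 7 → best response Honest.
Bidder 2 against Jump: payoffs 7, 4, 9 → best response Aggressive.
Mutual best responses: (Aggressive, Honest); (Jump, Aggressive).

The pure Nash equilibria are (Aggressive, Honest), (Jump, Aggressive).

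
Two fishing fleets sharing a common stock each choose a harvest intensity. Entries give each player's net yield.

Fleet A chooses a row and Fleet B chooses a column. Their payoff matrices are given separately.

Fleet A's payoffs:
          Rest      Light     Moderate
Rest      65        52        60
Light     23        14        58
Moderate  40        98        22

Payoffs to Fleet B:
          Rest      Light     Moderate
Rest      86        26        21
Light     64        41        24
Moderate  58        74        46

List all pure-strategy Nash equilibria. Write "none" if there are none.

Pure-strategy Nash equilibria: (Rest, Rest), (Moderate, Light)

For each strategy profile, look for a profitable unilateral deviation.
(Rest, Rest): Fleet A gets 65, best alternative 40; Fleet B gets 86, best alternative 26. No profitable deviation — NE.
(Rest, Light): Fleet A can switch to Moderate (52 → 98). Not NE.
(Rest, Moderate): Fleet B can switch to Rest (21 → 86). Not NE.
(Light, Rest): Fleet A can switch to Rest (23 → 65). Not NE.
(Light, Light): Fleet A can switch to Rest (14 → 52). Not NE.
(Light, Moderate): Fleet A can switch to Rest (58 → 60). Not NE.
(Moderate, Rest): Fleet A can switch to Rest (40 → 65). Not NE.
(Moderate, Light): Fleet A gets 98, best alternative 52; Fleet B gets 74, best alternative 58. No profitable deviation — NE.
(Moderate, Moderate): Fleet A can switch to Rest (22 → 60). Not NE.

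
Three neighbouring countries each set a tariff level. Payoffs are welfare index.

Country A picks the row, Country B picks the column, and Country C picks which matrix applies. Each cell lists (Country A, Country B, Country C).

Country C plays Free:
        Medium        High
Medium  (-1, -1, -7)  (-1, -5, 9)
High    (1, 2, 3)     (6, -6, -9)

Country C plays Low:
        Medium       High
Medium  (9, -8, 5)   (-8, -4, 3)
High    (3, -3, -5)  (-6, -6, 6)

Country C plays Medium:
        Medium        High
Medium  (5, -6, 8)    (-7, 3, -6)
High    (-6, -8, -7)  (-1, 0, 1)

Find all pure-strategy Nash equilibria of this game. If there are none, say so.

Pure NE: (High, Medium, Free)

For each strategy profile, look for a profitable unilateral deviation.
(Medium, Medium, Free): Country A can switch to High (-1 → 1). Not NE.
(Medium, Medium, Low): Country B can switch to High (-8 → -4). Not NE.
(Medium, Medium, Medium): Country B can switch to High (-6 → 3). Not NE.
(Medium, High, Free): Country A can switch to High (-1 → 6). Not NE.
(Medium, High, Low): Country A can switch to High (-8 → -6). Not NE.
(Medium, High, Medium): Country A can switch to High (-7 → -1). Not NE.
(High, Medium, Free): Country A gets 1, best alternative -1; Country B gets 2, best alternative -6; Country C gets 3, best alternative -5. No profitable deviation — NE.
(High, Medium, Low): Country A can switch to Medium (3 → 9). Not NE.
(High, Medium, Medium): Country A can switch to Medium (-6 → 5). Not NE.
(High, High, Free): Country B can switch to Medium (-6 → 2). Not NE.
(High, High, Low): Country B can switch to Medium (-6 → -3). Not NE.
(High, High, Medium): Country C can switch to Low (1 → 6). Not NE.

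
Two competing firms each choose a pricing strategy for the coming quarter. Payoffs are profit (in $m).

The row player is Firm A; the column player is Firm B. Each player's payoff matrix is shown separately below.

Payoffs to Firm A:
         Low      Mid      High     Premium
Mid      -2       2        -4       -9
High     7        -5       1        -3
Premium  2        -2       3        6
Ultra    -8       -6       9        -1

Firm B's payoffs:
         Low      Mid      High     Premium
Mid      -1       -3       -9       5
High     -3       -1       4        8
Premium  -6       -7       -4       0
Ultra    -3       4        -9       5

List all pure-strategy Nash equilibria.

(Premium, Premium)

Firm A against Low: payoffs -2, 7, 2, -8 → best response High.
Firm A against Mid: payoffs 2, -5, -2, -6 → best response Mid.
Firm A against High: payoffs -4, 1, 3, 9 → best response Ultra.
Firm A against Premium: payoffs -9, -3, 6, -1 → best response Premium.
Firm B against Mid: payoffs -1, -3, -9, 5 → best response Premium.
Firm B against High: payoffs -3, -1, 4, 8 → best response Premium.
Firm B against Premium: payoffs -6, -7, -4, 0 → best response Premium.
Firm B against Ultra: payoffs -3, 4, -9, 5 → best response Premium.
Mutual best responses: (Premium, Premium).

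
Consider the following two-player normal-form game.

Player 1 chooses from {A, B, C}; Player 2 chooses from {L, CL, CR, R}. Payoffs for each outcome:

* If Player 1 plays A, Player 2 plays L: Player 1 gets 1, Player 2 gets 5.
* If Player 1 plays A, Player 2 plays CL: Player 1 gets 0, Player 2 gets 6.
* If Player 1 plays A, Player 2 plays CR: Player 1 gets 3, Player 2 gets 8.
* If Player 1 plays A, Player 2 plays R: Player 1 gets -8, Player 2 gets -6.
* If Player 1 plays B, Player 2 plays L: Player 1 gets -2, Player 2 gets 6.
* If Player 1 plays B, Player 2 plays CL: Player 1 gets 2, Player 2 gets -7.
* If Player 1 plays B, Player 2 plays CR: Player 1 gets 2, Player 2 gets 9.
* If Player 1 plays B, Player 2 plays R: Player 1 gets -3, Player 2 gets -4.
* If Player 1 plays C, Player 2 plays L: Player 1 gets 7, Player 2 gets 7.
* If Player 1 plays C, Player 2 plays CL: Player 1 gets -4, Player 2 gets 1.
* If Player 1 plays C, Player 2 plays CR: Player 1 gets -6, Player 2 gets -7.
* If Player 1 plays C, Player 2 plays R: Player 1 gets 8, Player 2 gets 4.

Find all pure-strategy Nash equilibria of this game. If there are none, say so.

Player 1 against L: payoffs 1, -2, 7 → best response C.
Player 1 against CL: payoffs 0, 2, -4 → best response B.
Player 1 against CR: payoffs 3, 2, -6 → best response A.
Player 1 against R: payoffs -8, -3, 8 → best response C.
Player 2 against A: payoffs 5, 6, 8, -6 → best response CR.
Player 2 against B: payoffs 6, -7, 9, -4 → best response CR.
Player 2 against C: payoffs 7, 1, -7, 4 → best response L.
Mutual best responses: (A, CR); (C, L).

Pure-strategy Nash equilibria: (A, CR), (C, L)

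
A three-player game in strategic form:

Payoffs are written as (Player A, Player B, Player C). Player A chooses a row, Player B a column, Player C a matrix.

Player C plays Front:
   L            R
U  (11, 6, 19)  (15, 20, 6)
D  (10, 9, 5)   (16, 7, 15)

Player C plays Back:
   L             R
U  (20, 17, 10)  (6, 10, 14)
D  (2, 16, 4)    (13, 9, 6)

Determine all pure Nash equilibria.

This game has no pure Nash equilibrium.

(U, L, Front): Player B can switch to R (6 → 20). Not NE.
(U, L, Back): Player C can switch to Front (10 → 19). Not NE.
(U, R, Front): Player A can switch to D (15 → 16). Not NE.
(U, R, Back): Player A can switch to D (6 → 13). Not NE.
(D, L, Front): Player A can switch to U (10 → 11). Not NE.
(D, L, Back): Player A can switch to U (2 → 20). Not NE.
(D, R, Front): Player B can switch to L (7 → 9). Not NE.
(D, R, Back): Player B can switch to L (9 → 16). Not NE.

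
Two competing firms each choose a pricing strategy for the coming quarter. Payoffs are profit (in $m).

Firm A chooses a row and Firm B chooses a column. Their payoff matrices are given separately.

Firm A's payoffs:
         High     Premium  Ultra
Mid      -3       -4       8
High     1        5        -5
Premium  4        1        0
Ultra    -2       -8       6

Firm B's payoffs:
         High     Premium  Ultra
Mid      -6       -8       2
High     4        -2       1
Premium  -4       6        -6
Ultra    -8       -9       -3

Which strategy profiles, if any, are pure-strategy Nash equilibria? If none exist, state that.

(Mid, High): Firm A can switch to High (-3 → 1). Not NE.
(Mid, Premium): Firm A can switch to High (-4 → 5). Not NE.
(Mid, Ultra): Firm A gets 8, best alternative 6; Firm B gets 2, best alternative -6. No profitable deviation — NE.
(High, High): Firm A can switch to Premium (1 → 4). Not NE.
(High, Premium): Firm B can switch to High (-2 → 4). Not NE.
(High, Ultra): Firm A can switch to Mid (-5 → 8). Not NE.
(Premium, High): Firm B can switch to Premium (-4 → 6). Not NE.
(The remaining 5 profiles each have a profitable deviation by the same check.)

Pure NE: (Mid, Ultra)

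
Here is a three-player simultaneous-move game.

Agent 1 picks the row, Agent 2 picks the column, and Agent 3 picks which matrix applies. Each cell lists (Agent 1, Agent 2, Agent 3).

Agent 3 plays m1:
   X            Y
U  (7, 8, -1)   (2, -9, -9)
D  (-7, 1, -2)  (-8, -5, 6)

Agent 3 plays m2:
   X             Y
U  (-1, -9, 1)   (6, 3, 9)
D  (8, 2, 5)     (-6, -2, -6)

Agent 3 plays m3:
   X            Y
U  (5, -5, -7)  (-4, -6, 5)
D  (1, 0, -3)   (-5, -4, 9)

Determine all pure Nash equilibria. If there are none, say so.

For each player, find the best response to each opponent profile; mutual best responses are the pure NE.
Agent 1 against (X, m1): payoffs 7, -7 → best response U.
Agent 1 against (X, m2): payoffs -1, 8 → best response D.
Agent 1 against (X, m3): payoffs 5, 1 → best response U.
Agent 1 against (Y, m1): payoffs 2, -8 → best response U.
Agent 1 against (Y, m2): payoffs 6, -6 → best response U.
Agent 1 against (Y, m3): payoffs -4, -5 → best response U.
Agent 2 against (U, m1): payoffs 8, -9 → best response X.
Agent 2 against (U, m2): payoffs -9, 3 → best response Y.
Agent 2 against (U, m3): payoffs -5, -6 → best response X.
Agent 2 against (D, m1): payoffs 1, -5 → best response X.
Agent 2 against (D, m2): payoffs 2, -2 → best response X.
Agent 2 against (D, m3): payoffs 0, -4 → best response X.
Agent 3 against (U, X): payoffs -1, 1, -7 → best response m2.
Agent 3 against (U, Y): payoffs -9, 9, 5 → best response m2.
Agent 3 against (D, X): payoffs -2, 5, -3 → best response m2.
Agent 3 against (D, Y): payoffs 6, -6, 9 → best response m3.
Mutual best responses: (U, Y, m2); (D, X, m2).

The pure Nash equilibria are (U, Y, m2), (D, X, m2).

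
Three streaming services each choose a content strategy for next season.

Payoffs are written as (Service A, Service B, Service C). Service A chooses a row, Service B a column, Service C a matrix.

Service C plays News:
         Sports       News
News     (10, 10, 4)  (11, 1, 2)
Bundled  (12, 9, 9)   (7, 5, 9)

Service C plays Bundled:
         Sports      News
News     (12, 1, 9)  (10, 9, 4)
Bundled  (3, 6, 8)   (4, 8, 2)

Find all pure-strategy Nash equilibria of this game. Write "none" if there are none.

The pure Nash equilibria are (News, News, Bundled); (Bundled, Sports, News).

(News, Sports, News): Service A can switch to Bundled (10 → 12). Not NE.
(News, Sports, Bundled): Service B can switch to News (1 → 9). Not NE.
(News, News, News): Service B can switch to Sports (1 → 10). Not NE.
(News, News, Bundled): Service A gets 10, best alternative 4; Service B gets 9, best alternative 1; Service C gets 4, best alternative 2. No profitable deviation — NE.
(Bundled, Sports, News): Service A gets 12, best alternative 10; Service B gets 9, best alternative 5; Service C gets 9, best alternative 8. No profitable deviation — NE.
(Bundled, Sports, Bundled): Service A can switch to News (3 → 12). Not NE.
(Bundled, News, News): Service A can switch to News (7 → 11). Not NE.
(Bundled, News, Bundled): Service A can switch to News (4 → 10). Not NE.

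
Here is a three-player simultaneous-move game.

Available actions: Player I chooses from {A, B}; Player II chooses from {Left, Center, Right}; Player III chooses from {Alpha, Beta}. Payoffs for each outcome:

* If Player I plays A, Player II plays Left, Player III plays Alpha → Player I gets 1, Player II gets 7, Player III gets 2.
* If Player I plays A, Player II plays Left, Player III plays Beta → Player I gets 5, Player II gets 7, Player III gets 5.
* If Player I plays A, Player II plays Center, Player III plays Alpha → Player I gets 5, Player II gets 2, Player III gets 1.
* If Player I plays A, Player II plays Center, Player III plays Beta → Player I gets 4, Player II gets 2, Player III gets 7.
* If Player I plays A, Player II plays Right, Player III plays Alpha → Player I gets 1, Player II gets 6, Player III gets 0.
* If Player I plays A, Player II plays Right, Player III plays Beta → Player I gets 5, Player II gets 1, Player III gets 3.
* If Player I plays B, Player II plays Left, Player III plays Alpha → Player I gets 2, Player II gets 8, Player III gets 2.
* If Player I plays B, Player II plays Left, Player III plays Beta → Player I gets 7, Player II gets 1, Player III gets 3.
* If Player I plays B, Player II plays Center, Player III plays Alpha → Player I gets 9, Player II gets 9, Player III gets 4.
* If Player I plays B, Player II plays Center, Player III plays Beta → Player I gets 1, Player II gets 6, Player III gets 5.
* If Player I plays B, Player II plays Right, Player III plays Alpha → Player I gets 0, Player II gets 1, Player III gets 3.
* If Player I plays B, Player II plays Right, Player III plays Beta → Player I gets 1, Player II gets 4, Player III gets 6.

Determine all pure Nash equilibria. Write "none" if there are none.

There is no pure-strategy Nash equilibrium.

For each player, find the best response to each opponent profile; mutual best responses are the pure NE.
Player I against (Left, Alpha): payoffs 1, 2 → best response B.
Player I against (Left, Beta): payoffs 5, 7 → best response B.
Player I against (Center, Alpha): payoffs 5, 9 → best response B.
Player I against (Center, Beta): payoffs 4, 1 → best response A.
Player I against (Right, Alpha): payoffs 1, 0 → best response A.
Player I against (Right, Beta): payoffs 5, 1 → best response A.
Player II against (A, Alpha): payoffs 7, 2, 6 → best response Left.
Player II against (A, Beta): payoffs 7, 2, 1 → best response Left.
Player II against (B, Alpha): payoffs 8, 9, 1 → best response Center.
Player II against (B, Beta): payoffs 1, 6, 4 → best response Center.
Player III against (A, Left): payoffs 2, 5 → best response Beta.
Player III against (A, Center): payoffs 1, 7 → best response Beta.
Player III against (A, Right): payoffs 0, 3 → best response Beta.
Player III against (B, Left): payoffs 2, 3 → best response Beta.
Player III against (B, Center): payoffs 4, 5 → best response Beta.
Player III against (B, Right): payoffs 3, 6 → best response Beta.
No profile is a mutual best response for all players.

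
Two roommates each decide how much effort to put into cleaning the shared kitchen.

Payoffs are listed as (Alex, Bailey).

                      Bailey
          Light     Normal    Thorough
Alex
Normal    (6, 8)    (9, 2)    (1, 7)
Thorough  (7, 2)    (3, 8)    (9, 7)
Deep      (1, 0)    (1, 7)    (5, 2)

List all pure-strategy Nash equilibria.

none

Alex against Light: payoffs 6, 7, 1 → best response Thorough.
Alex against Normal: payoffs 9, 3, 1 → best response Normal.
Alex against Thorough: payoffs 1, 9, 5 → best response Thorough.
Bailey against Normal: payoffs 8, 2, 7 → best response Light.
Bailey against Thorough: payoffs 2, 8, 7 → best response Normal.
Bailey against Deep: payoffs 0, 7, 2 → best response Normal.
No profile is a mutual best response for all players.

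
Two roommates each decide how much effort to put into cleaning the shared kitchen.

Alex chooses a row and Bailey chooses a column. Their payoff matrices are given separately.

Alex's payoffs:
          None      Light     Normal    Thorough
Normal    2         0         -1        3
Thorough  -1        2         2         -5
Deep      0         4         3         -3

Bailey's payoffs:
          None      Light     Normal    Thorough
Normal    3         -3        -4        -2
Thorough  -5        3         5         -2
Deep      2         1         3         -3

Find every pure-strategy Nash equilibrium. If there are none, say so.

Alex against None: payoffs 2, -1, 0 → best response Normal.
Alex against Light: payoffs 0, 2, 4 → best response Deep.
Alex against Normal: payoffs -1, 2, 3 → best response Deep.
Alex against Thorough: payoffs 3, -5, -3 → best response Normal.
Bailey against Normal: payoffs 3, -3, -4, -2 → best response None.
Bailey against Thorough: payoffs -5, 3, 5, -2 → best response Normal.
Bailey against Deep: payoffs 2, 1, 3, -3 → best response Normal.
Mutual best responses: (Normal, None); (Deep, Normal).

(Normal, None) and (Deep, Normal)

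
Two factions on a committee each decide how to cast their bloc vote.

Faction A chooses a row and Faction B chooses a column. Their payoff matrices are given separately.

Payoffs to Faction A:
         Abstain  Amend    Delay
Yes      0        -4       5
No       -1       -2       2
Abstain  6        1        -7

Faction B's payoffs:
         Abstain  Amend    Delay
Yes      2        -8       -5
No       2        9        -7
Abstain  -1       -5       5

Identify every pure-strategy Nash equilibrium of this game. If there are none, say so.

There is no pure-strategy Nash equilibrium.

(Yes, Abstain): Faction A can switch to Abstain (0 → 6). Not NE.
(Yes, Amend): Faction A can switch to No (-4 → -2). Not NE.
(Yes, Delay): Faction B can switch to Abstain (-5 → 2). Not NE.
(No, Abstain): Faction A can switch to Yes (-1 → 0). Not NE.
(No, Amend): Faction A can switch to Abstain (-2 → 1). Not NE.
(No, Delay): Faction A can switch to Yes (2 → 5). Not NE.
(Abstain, Abstain): Faction B can switch to Delay (-1 → 5). Not NE.
(Abstain, Amend): Faction B can switch to Abstain (-5 → -1). Not NE.
(Abstain, Delay): Faction A can switch to Yes (-7 → 5). Not NE.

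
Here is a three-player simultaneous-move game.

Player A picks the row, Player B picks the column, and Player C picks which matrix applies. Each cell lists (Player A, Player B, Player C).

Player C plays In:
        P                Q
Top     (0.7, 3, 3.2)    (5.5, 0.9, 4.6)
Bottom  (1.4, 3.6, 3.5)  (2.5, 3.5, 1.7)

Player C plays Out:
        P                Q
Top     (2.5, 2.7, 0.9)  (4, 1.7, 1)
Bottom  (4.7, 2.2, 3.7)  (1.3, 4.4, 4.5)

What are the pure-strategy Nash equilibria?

For each player, find the best response to each opponent profile; mutual best responses are the pure NE.
Player A against (P, In): payoffs 0.7, 1.4 → best response Bottom.
Player A against (P, Out): payoffs 2.5, 4.7 → best response Bottom.
Player A against (Q, In): payoffs 5.5, 2.5 → best response Top.
Player A against (Q, Out): payoffs 4, 1.3 → best response Top.
Player B against (Top, In): payoffs 3, 0.9 → best response P.
Player B against (Top, Out): payoffs 2.7, 1.7 → best response P.
Player B against (Bottom, In): payoffs 3.6, 3.5 → best response P.
Player B against (Bottom, Out): payoffs 2.2, 4.4 → best response Q.
Player C against (Top, P): payoffs 3.2, 0.9 → best response In.
Player C against (Top, Q): payoffs 4.6, 1 → best response In.
Player C against (Bottom, P): payoffs 3.5, 3.7 → best response Out.
Player C against (Bottom, Q): payoffs 1.7, 4.5 → best response Out.
No profile is a mutual best response for all players.

No pure-strategy Nash equilibrium.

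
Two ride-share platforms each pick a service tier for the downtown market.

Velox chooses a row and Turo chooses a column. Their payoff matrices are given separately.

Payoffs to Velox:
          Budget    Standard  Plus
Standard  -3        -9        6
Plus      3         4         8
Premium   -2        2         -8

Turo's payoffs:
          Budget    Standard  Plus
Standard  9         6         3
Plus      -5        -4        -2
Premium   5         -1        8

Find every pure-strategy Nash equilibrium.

Velox against Budget: payoffs -3, 3, -2 → best response Plus.
Velox against Standard: payoffs -9, 4, 2 → best response Plus.
Velox against Plus: payoffs 6, 8, -8 → best response Plus.
Turo against Standard: payoffs 9, 6, 3 → best response Budget.
Turo against Plus: payoffs -5, -4, -2 → best response Plus.
Turo against Premium: payoffs 5, -1, 8 → best response Plus.
Mutual best responses: (Plus, Plus).

(Plus, Plus)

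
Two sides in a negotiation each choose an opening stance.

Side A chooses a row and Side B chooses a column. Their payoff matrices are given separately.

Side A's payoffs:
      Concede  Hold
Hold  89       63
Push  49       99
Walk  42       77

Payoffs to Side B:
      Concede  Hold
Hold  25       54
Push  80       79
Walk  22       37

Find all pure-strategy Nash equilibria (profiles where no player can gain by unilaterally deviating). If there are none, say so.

Side A against Concede: payoffs 89, 49, 42 → best response Hold.
Side A against Hold: payoffs 63, 99, 77 → best response Push.
Side B against Hold: payoffs 25, 54 → best response Hold.
Side B against Push: payoffs 80, 79 → best response Concede.
Side B against Walk: payoffs 22, 37 → best response Hold.
No profile is a mutual best response for all players.

No pure-strategy Nash equilibrium.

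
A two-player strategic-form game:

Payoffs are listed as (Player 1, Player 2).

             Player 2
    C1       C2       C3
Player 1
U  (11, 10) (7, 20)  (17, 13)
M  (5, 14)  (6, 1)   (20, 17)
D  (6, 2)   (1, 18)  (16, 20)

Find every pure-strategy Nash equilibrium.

The pure Nash equilibria are (U, C2), (M, C3).

(U, C1): Player 2 can switch to C2 (10 → 20). Not NE.
(U, C2): Player 1 gets 7, best alternative 6; Player 2 gets 20, best alternative 13. No profitable deviation — NE.
(U, C3): Player 1 can switch to M (17 → 20). Not NE.
(M, C1): Player 1 can switch to U (5 → 11). Not NE.
(M, C2): Player 1 can switch to U (6 → 7). Not NE.
(M, C3): Player 1 gets 20, best alternative 17; Player 2 gets 17, best alternative 14. No profitable deviation — NE.
(D, C1): Player 1 can switch to U (6 → 11). Not NE.
(D, C2): Player 1 can switch to U (1 → 7). Not NE.
(D, C3): Player 1 can switch to U (16 → 17). Not NE.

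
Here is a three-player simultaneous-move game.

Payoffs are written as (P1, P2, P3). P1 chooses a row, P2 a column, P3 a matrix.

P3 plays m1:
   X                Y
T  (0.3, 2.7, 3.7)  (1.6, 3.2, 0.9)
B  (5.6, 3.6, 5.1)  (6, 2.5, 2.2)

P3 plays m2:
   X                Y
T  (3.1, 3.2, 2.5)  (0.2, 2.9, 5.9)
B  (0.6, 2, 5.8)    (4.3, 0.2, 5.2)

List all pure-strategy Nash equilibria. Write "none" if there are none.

(T, X, m1): P1 can switch to B (0.3 → 5.6). Not NE.
(T, X, m2): P3 can switch to m1 (2.5 → 3.7). Not NE.
(T, Y, m1): P1 can switch to B (1.6 → 6). Not NE.
(T, Y, m2): P1 can switch to B (0.2 → 4.3). Not NE.
(B, X, m1): P3 can switch to m2 (5.1 → 5.8). Not NE.
(B, X, m2): P1 can switch to T (0.6 → 3.1). Not NE.
(The remaining 2 profiles each have a profitable deviation by the same check.)

none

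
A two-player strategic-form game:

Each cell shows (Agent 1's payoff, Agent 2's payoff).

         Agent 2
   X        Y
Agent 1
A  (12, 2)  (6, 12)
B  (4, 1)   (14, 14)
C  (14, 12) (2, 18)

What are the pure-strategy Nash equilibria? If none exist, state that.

The unique pure-strategy Nash equilibrium is (B, Y).

(A, X): Agent 1 can switch to C (12 → 14). Not NE.
(A, Y): Agent 1 can switch to B (6 → 14). Not NE.
(B, X): Agent 1 can switch to A (4 → 12). Not NE.
(B, Y): Agent 1 gets 14, best alternative 6; Agent 2 gets 14, best alternative 1. No profitable deviation — NE.
(C, X): Agent 2 can switch to Y (12 → 18). Not NE.
(C, Y): Agent 1 can switch to A (2 → 6). Not NE.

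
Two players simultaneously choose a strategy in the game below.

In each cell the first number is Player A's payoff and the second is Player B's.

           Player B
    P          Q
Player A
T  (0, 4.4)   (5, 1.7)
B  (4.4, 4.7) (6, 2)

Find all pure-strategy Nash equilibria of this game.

For each strategy profile, look for a profitable unilateral deviation.
(T, P): Player A can switch to B (0 → 4.4). Not NE.
(T, Q): Player A can switch to B (5 → 6). Not NE.
(B, P): Player A gets 4.4, best alternative 0; Player B gets 4.7, best alternative 2. No profitable deviation — NE.
(B, Q): Player B can switch to P (2 → 4.7). Not NE.

(B, P)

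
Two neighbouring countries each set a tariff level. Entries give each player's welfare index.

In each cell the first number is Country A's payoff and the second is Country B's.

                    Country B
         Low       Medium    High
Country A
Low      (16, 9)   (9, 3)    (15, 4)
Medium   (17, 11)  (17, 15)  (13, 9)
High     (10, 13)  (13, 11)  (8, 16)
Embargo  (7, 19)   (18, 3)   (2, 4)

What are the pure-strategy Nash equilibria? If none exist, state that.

No pure-strategy Nash equilibrium.

Mark each player's best response to every combination of opponents' strategies; a profile where every player is best-responding is a pure Nash equilibrium.
Country A against Low: payoffs 16, 17, 10, 7 → best response Medium.
Country A against Medium: payoffs 9, 17, 13, 18 → best response Embargo.
Country A against High: payoffs 15, 13, 8, 2 → best response Low.
Country B against Low: payoffs 9, 3, 4 → best response Low.
Country B against Medium: payoffs 11, 15, 9 → best response Medium.
Country B against High: payoffs 13, 11, 16 → best response High.
Country B against Embargo: payoffs 19, 3, 4 → best response Low.
No profile is a mutual best response for all players.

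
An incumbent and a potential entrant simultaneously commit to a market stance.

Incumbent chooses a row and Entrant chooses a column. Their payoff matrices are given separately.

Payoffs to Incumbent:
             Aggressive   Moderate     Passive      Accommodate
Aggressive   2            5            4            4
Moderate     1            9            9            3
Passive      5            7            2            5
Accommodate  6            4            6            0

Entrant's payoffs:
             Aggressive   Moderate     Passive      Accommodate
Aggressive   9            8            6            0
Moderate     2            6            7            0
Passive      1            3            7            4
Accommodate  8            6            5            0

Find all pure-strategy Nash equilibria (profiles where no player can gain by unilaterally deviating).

(Aggressive, Aggressive): Incumbent can switch to Passive (2 → 5). Not NE.
(Aggressive, Moderate): Incumbent can switch to Moderate (5 → 9). Not NE.
(Aggressive, Passive): Incumbent can switch to Moderate (4 → 9). Not NE.
(Aggressive, Accommodate): Incumbent can switch to Passive (4 → 5). Not NE.
(Moderate, Aggressive): Incumbent can switch to Aggressive (1 → 2). Not NE.
(Moderate, Moderate): Entrant can switch to Passive (6 → 7). Not NE.
(Moderate, Passive): Incumbent gets 9, best alternative 6; Entrant gets 7, best alternative 6. No profitable deviation — NE.
(Moderate, Accommodate): Incumbent can switch to Aggressive (3 → 4). Not NE.
(Passive, Aggressive): Incumbent can switch to Accommodate (5 → 6). Not NE.
(Passive, Moderate): Incumbent can switch to Moderate (7 → 9). Not NE.
(Passive, Passive): Incumbent can switch to Aggressive (2 → 4). Not NE.
(Passive, Accommodate): Entrant can switch to Passive (4 → 7). Not NE.
(Accommodate, Aggressive): Incumbent gets 6, best alternative 5; Entrant gets 8, best alternative 6. No profitable deviation — NE.
(Accommodate, Moderate): Incumbent can switch to Aggressive (4 → 5). Not NE.
(The remaining 2 profiles each have a profitable deviation by the same check.)

(Moderate, Passive) and (Accommodate, Aggressive)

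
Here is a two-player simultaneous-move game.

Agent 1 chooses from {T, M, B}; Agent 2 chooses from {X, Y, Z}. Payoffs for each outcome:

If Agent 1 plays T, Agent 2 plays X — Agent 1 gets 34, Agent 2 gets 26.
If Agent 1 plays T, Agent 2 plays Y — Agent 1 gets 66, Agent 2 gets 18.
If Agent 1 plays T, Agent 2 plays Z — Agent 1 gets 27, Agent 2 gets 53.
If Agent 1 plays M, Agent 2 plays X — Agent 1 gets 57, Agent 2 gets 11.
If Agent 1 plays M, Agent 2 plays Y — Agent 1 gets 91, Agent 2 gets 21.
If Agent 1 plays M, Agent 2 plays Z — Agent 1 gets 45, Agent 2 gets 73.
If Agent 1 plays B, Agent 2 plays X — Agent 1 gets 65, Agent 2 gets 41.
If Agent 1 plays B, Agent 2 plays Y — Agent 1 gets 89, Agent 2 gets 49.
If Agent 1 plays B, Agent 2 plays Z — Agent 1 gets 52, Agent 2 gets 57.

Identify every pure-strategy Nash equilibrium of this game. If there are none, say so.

(B, Z)

(T, X): Agent 1 can switch to M (34 → 57). Not NE.
(T, Y): Agent 1 can switch to M (66 → 91). Not NE.
(T, Z): Agent 1 can switch to M (27 → 45). Not NE.
(M, X): Agent 1 can switch to B (57 → 65). Not NE.
(M, Y): Agent 2 can switch to Z (21 → 73). Not NE.
(M, Z): Agent 1 can switch to B (45 → 52). Not NE.
(B, X): Agent 2 can switch to Y (41 → 49). Not NE.
(B, Y): Agent 1 can switch to M (89 → 91). Not NE.
(B, Z): Agent 1 gets 52, best alternative 45; Agent 2 gets 57, best alternative 49. No profitable deviation — NE.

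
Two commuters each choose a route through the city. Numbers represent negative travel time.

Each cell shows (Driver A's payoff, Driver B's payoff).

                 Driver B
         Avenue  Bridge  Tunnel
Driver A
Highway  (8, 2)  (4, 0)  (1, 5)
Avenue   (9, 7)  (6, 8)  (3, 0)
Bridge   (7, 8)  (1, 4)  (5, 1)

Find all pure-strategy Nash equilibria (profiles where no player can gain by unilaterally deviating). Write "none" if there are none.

Driver A against Avenue: payoffs 8, 9, 7 → best response Avenue.
Driver A against Bridge: payoffs 4, 6, 1 → best response Avenue.
Driver A against Tunnel: payoffs 1, 3, 5 → best response Bridge.
Driver B against Highway: payoffs 2, 0, 5 → best response Tunnel.
Driver B against Avenue: payoffs 7, 8, 0 → best response Bridge.
Driver B against Bridge: payoffs 8, 4, 1 → best response Avenue.
Mutual best responses: (Avenue, Bridge).

(Avenue, Bridge)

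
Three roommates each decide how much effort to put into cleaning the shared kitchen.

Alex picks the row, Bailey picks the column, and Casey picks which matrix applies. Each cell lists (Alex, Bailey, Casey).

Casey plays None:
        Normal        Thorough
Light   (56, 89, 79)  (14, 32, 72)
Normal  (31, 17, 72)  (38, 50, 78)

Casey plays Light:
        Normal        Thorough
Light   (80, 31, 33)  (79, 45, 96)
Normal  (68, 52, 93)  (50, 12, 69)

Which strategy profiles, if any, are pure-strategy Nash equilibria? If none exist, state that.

Pure-strategy Nash equilibria: (Light, Normal, None) and (Light, Thorough, Light) and (Normal, Thorough, None)

Alex against (Normal, None): payoffs 56, 31 → best response Light.
Alex against (Normal, Light): payoffs 80, 68 → best response Light.
Alex against (Thorough, None): payoffs 14, 38 → best response Normal.
Alex against (Thorough, Light): payoffs 79, 50 → best response Light.
Bailey against (Light, None): payoffs 89, 32 → best response Normal.
Bailey against (Light, Light): payoffs 31, 45 → best response Thorough.
Bailey against (Normal, None): payoffs 17, 50 → best response Thorough.
Bailey against (Normal, Light): payoffs 52, 12 → best response Normal.
Casey against (Light, Normal): payoffs 79, 33 → best response None.
Casey against (Light, Thorough): payoffs 72, 96 → best response Light.
Casey against (Normal, Normal): payoffs 72, 93 → best response Light.
Casey against (Normal, Thorough): payoffs 78, 69 → best response None.
Mutual best responses: (Light, Normal, None); (Light, Thorough, Light); (Normal, Thorough, None).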